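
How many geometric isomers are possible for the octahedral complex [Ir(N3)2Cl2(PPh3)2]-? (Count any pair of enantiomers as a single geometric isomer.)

In an octahedral complex each vertex has one trans partner and four cis neighbours.
Working through the distinct placements yields 5 geometric isomers: N3 trans, Cl trans, PPh3 trans; N3 cis, Cl trans, PPh3 cis; N3 cis, Cl cis, PPh3 trans; N3 cis, Cl cis, PPh3 cis (chiral); N3 trans, Cl cis, PPh3 cis.

5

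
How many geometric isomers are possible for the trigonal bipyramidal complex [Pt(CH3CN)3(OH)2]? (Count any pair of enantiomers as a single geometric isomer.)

A trigonal bipyramid has two axial and three equatorial sites, which are chemically inequivalent.
Working through the distinct placements yields 3 geometric isomers: OH both equatorial; OH one axial, one equatorial; OH both axial.

3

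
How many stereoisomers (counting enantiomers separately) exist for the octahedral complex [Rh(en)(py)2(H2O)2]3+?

The six octahedral sites form three mutually perpendicular trans pairs.
Each en is bidentate and must span two cis positions.
Working through the distinct placements yields 3 geometric isomers: py cis, H2O trans; py trans, H2O cis; py cis, H2O cis (chiral).
One of these lacks any improper symmetry element and so occurs as an enantiomeric pair, giving 3 + 1 = 4 stereoisomers in total.

4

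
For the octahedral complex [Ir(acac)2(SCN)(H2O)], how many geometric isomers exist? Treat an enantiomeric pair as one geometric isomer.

2

The six octahedral sites form three mutually perpendicular trans pairs.
Each acac is bidentate and must span two cis positions.
Working through the distinct placements yields 2 geometric isomers: SCN and H2O mutually trans; SCN and H2O mutually cis (chiral).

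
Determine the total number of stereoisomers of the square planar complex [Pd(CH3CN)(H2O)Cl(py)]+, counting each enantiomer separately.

In a square planar complex each vertex has one trans partner and two cis neighbours.
Working through the distinct placements yields 3 geometric isomers: (CH3CN/H2O trans, Cl/py trans); (CH3CN/py trans, Cl/H2O trans); (CH3CN/Cl trans, H2O/py trans).
Each arrangement has an internal mirror plane or centre of symmetry, so none is chiral.

3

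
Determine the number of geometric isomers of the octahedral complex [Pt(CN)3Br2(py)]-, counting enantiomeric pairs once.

3

The six octahedral sites form three mutually perpendicular trans pairs.
The distinct arrangements are (3 in all): CN mer, Br trans; CN fac, Br cis; CN mer, Br cis.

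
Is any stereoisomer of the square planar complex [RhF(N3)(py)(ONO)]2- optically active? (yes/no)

no

Systematic placement gives 3 geometric isomers: (F/ONO trans, N3/py trans); (F/py trans, N3/ONO trans); (F/N3 trans, ONO/py trans).
Each arrangement has an internal mirror plane or centre of symmetry, so none is chiral.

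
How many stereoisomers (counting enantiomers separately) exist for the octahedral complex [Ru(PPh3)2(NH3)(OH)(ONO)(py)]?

15

An octahedron has six vertices in three trans pairs; every non-trans pair is cis.
Placing the ligands in turn and identifying arrangements related by rotation or reflection leaves 9 distinct geometric isomers.
Of these, 6 lack any improper symmetry element and so occur as enantiomeric pairs, giving 9 + 6 = 15 stereoisomers in total.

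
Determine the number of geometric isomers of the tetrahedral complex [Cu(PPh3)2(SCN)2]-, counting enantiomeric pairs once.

1

All four vertices of a tetrahedron are equivalent and mutually adjacent, so cis/trans isomerism cannot arise.
Only one geometric arrangement is possible.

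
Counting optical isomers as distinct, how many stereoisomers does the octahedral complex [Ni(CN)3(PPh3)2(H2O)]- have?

3

An octahedron has six vertices in three trans pairs; every non-trans pair is cis.
Systematic placement gives 3 geometric isomers: CN mer, PPh3 trans; CN mer, PPh3 cis; CN fac, PPh3 cis.
Each arrangement has an internal mirror plane or centre of symmetry, so none is chiral.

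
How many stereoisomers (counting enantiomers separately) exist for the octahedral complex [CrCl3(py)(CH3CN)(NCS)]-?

In an octahedral complex each vertex has one trans partner and four cis neighbours.
The distinct arrangements are (4 in all): Cl mer (3 arrangements); Cl fac (chiral).
One of these lacks any improper symmetry element and so occurs as an enantiomeric pair, giving 4 + 1 = 5 stereoisomers in total.

5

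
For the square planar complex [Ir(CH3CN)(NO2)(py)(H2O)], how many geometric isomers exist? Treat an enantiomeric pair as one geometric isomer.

Systematic placement gives 3 geometric isomers: (CH3CN/NO2 trans, H2O/py trans); (CH3CN/py trans, H2O/NO2 trans); (CH3CN/H2O trans, NO2/py trans).

3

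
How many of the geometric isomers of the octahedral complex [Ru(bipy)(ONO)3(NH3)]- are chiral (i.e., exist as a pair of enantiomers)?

In an octahedral complex each vertex has one trans partner and four cis neighbours.
Each bipy is bidentate and must span two cis positions.
Systematic placement gives 2 geometric isomers: ONO fac; ONO mer.
Each arrangement has an internal mirror plane or centre of symmetry, so none is chiral.

0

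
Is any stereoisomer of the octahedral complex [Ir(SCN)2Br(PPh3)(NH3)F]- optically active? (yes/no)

yes

The six octahedral sites form three mutually perpendicular trans pairs.
Systematic enumeration (placing each ligand type in turn and discarding arrangements equivalent by rotation or reflection) gives 9 geometric isomers.
Of these, 6 lack any improper symmetry element and so occur as enantiomeric pairs, giving 9 + 6 = 15 stereoisomers in total.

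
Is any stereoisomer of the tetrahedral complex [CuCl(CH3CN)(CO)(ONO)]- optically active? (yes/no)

In a tetrahedral complex all four positions are equivalent and every pair of ligands is adjacent — there is no cis/trans distinction.
Only one geometric arrangement is possible; it has no improper symmetry element, so it exists as a pair of enantiomers (2 stereoisomers).

yes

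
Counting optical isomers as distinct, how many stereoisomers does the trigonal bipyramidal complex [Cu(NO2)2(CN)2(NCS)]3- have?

Exhaustive case analysis gives 5 geometric isomers.
One of these lacks any improper symmetry element and so occurs as an enantiomeric pair, giving 5 + 1 = 6 stereoisomers in total.

6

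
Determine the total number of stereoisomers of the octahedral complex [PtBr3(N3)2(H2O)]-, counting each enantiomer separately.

3

In an octahedral complex each vertex has one trans partner and four cis neighbours.
There are 3 geometric isomers: Br mer, N3 trans; Br mer, N3 cis; Br fac, N3 cis.
Each arrangement has an internal mirror plane or centre of symmetry, so none is chiral.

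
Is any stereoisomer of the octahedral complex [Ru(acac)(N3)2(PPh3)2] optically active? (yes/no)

yes

The six octahedral sites form three mutually perpendicular trans pairs.
Each acac is bidentate and must span two cis positions.
There are 3 geometric isomers: N3 trans, PPh3 cis; N3 cis, PPh3 cis (chiral); N3 cis, PPh3 trans.
One of these lacks any improper symmetry element and so occurs as an enantiomeric pair, giving 3 + 1 = 4 stereoisomers in total.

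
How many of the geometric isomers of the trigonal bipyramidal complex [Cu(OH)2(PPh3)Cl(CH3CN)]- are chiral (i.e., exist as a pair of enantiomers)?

3

In a trigonal bipyramid the two axial positions differ from the three equatorial ones.
Exhaustive case analysis gives 7 geometric isomers.
Of these, 3 lack any improper symmetry element and so occur as enantiomeric pairs, giving 7 + 3 = 10 stereoisomers in total.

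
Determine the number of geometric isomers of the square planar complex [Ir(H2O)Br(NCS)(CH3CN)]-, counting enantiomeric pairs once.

A square has two trans pairs of vertices; adjacent vertices are cis.
Systematic placement gives 3 geometric isomers: (Br/H2O trans, CH3CN/NCS trans); (Br/NCS trans, CH3CN/H2O trans); (Br/CH3CN trans, H2O/NCS trans).

3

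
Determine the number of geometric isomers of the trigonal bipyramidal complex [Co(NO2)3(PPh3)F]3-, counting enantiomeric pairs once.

4

A trigonal bipyramid has two axial and three equatorial sites, which are chemically inequivalent.
Working through the distinct placements yields 4 geometric isomers: PPh3 equatorial, F axial; PPh3 axial, F axial; PPh3 equatorial, F equatorial; PPh3 axial, F equatorial.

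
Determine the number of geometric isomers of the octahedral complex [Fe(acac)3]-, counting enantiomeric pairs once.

1

In an octahedral complex each vertex has one trans partner and four cis neighbours.
Each acac is bidentate and must span two cis positions.
Only one geometric arrangement is possible; it has no improper symmetry element, so it exists as a pair of enantiomers (2 stereoisomers).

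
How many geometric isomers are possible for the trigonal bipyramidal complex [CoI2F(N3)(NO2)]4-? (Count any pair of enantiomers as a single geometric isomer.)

7

Exhaustive case analysis gives 7 geometric isomers.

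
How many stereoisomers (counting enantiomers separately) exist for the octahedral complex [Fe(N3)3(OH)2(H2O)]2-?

3

An octahedron has six vertices in three trans pairs; every non-trans pair is cis.
Working through the distinct placements yields 3 geometric isomers: N3 mer, OH trans; N3 fac, OH cis; N3 mer, OH cis.
Each arrangement has an internal mirror plane or centre of symmetry, so none is chiral.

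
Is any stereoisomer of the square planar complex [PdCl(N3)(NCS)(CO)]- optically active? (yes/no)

no

The distinct arrangements are (3 in all): (CO/N3 trans, Cl/NCS trans); (CO/NCS trans, Cl/N3 trans); (CO/Cl trans, N3/NCS trans).
Each arrangement has an internal mirror plane or centre of symmetry, so none is chiral.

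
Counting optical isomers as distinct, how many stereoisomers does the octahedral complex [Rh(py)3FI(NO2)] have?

Systematic placement gives 4 geometric isomers: py mer (3 arrangements); py fac (chiral).
One of these lacks any improper symmetry element and so occurs as an enantiomeric pair, giving 4 + 1 = 5 stereoisomers in total.

5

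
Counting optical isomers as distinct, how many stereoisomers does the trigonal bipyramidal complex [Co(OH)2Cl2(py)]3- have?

A trigonal bipyramid has two axial and three equatorial sites, which are chemically inequivalent.
Placing the ligands in turn and identifying arrangements related by rotation or reflection leaves 5 distinct geometric isomers.
One of these lacks any improper symmetry element and so occurs as an enantiomeric pair, giving 5 + 1 = 6 stereoisomers in total.

6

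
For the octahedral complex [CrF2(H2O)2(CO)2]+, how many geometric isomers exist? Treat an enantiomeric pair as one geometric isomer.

5

An octahedron has six vertices in three trans pairs; every non-trans pair is cis.
Systematic placement gives 5 geometric isomers: F trans, H2O trans, CO trans; F cis, H2O cis, CO trans; F cis, H2O trans, CO cis; F cis, H2O cis, CO cis (chiral); F trans, H2O cis, CO cis.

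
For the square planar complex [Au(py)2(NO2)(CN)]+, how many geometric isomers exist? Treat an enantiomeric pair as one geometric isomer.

2

Working through the distinct placements yields 2 geometric isomers: py cis; py trans.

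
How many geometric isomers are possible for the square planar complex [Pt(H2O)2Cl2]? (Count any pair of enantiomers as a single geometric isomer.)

2

In a square planar complex each vertex has one trans partner and two cis neighbours.
There are 2 geometric isomers: H2O cis; H2O trans.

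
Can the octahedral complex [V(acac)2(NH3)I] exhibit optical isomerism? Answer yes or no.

yes

In an octahedral complex each vertex has one trans partner and four cis neighbours.
Each acac is bidentate and must span two cis positions.
The distinct arrangements are (2 in all): NH3 and I mutually trans; NH3 and I mutually cis (chiral).
One of these lacks any improper symmetry element and so occurs as an enantiomeric pair, giving 2 + 1 = 3 stereoisomers in total.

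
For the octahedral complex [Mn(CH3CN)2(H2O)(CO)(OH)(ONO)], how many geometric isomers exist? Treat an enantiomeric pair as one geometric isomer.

An octahedron has six vertices in three trans pairs; every non-trans pair is cis.
Exhaustive case analysis gives 9 geometric isomers.

9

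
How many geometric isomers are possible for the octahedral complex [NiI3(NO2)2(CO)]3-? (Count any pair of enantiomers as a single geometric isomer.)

3

The six octahedral sites form three mutually perpendicular trans pairs.
Systematic placement gives 3 geometric isomers: I mer, NO2 trans; I fac, NO2 cis; I mer, NO2 cis.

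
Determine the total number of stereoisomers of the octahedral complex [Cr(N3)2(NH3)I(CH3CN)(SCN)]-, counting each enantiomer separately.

15

In an octahedral complex each vertex has one trans partner and four cis neighbours.
Exhaustive case analysis gives 9 geometric isomers.
Of these, 6 lack any improper symmetry element and so occur as enantiomeric pairs, giving 9 + 6 = 15 stereoisomers in total.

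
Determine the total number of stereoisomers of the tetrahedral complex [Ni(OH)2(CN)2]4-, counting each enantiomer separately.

In a tetrahedral complex all four positions are equivalent and every pair of ligands is adjacent — there is no cis/trans distinction.
Only one geometric arrangement is possible.

1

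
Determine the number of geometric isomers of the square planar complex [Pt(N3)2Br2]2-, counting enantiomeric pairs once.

Systematic placement gives 2 geometric isomers: N3 cis; N3 trans.

2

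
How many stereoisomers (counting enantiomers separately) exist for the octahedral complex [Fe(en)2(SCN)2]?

An octahedron has six vertices in three trans pairs; every non-trans pair is cis.
Each en is bidentate and must span two cis positions.
Working through the distinct placements yields 2 geometric isomers: SCN trans; SCN cis (chiral).
One of these lacks any improper symmetry element and so occurs as an enantiomeric pair, giving 2 + 1 = 3 stereoisomers in total.

3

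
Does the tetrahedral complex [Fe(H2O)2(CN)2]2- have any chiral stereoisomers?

no

All four vertices of a tetrahedron are equivalent and mutually adjacent, so cis/trans isomerism cannot arise.
Only one geometric arrangement is possible.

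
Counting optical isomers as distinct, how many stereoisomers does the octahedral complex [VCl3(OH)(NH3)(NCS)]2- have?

5

Systematic placement gives 4 geometric isomers: Cl mer (3 arrangements); Cl fac (chiral).
One of these lacks any improper symmetry element and so occurs as an enantiomeric pair, giving 4 + 1 = 5 stereoisomers in total.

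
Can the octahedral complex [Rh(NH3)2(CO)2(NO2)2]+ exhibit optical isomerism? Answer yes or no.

An octahedron has six vertices in three trans pairs; every non-trans pair is cis.
There are 5 geometric isomers: NH3 trans, CO trans, NO2 trans; NH3 cis, CO trans, NO2 cis; NH3 cis, CO cis, NO2 trans; NH3 cis, CO cis, NO2 cis (chiral); NH3 trans, CO cis, NO2 cis.
One of these lacks any improper symmetry element and so occurs as an enantiomeric pair, giving 5 + 1 = 6 stereoisomers in total.

yes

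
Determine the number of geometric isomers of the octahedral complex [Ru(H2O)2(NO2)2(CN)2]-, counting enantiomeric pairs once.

5

There are 5 geometric isomers: H2O trans, NO2 trans, CN trans; H2O cis, NO2 cis, CN trans; H2O cis, NO2 trans, CN cis; H2O cis, NO2 cis, CN cis (chiral); H2O trans, NO2 cis, CN cis.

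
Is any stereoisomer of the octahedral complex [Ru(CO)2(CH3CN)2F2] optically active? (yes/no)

yes

Systematic placement gives 5 geometric isomers: CO trans, CH3CN trans, F trans; CO cis, CH3CN trans, F cis; CO cis, CH3CN cis, F trans; CO cis, CH3CN cis, F cis (chiral); CO trans, CH3CN cis, F cis.
One of these lacks any improper symmetry element and so occurs as an enantiomeric pair, giving 5 + 1 = 6 stereoisomers in total.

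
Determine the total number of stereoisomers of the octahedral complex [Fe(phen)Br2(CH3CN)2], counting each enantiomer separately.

4

In an octahedral complex each vertex has one trans partner and four cis neighbours.
Each phen is bidentate and must span two cis positions.
The distinct arrangements are (3 in all): Br trans, CH3CN cis; Br cis, CH3CN cis (chiral); Br cis, CH3CN trans.
One of these lacks any improper symmetry element and so occurs as an enantiomeric pair, giving 3 + 1 = 4 stereoisomers in total.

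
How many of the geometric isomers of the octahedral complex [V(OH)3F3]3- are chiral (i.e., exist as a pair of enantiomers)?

The distinct arrangements are (2 in all): OH mer; OH fac.
Each arrangement has an internal mirror plane or centre of symmetry, so none is chiral.

0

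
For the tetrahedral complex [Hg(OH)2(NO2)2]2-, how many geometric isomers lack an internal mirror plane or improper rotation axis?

0

Only one geometric arrangement is possible.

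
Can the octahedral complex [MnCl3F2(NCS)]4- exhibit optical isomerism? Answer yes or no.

no

An octahedron has six vertices in three trans pairs; every non-trans pair is cis.
There are 3 geometric isomers: Cl mer, F cis; Cl mer, F trans; Cl fac, F cis.
Each arrangement has an internal mirror plane or centre of symmetry, so none is chiral.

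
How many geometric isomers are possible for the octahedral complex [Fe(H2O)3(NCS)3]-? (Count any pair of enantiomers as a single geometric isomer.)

The six octahedral sites form three mutually perpendicular trans pairs.
Working through the distinct placements yields 2 geometric isomers: H2O mer; H2O fac.

2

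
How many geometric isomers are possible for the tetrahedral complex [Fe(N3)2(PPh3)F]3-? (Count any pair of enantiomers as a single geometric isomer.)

All four vertices of a tetrahedron are equivalent and mutually adjacent, so cis/trans isomerism cannot arise.
Only one geometric arrangement is possible.

1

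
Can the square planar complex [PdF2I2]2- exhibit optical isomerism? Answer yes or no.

no

A square has two trans pairs of vertices; adjacent vertices are cis.
Systematic placement gives 2 geometric isomers: F cis; F trans.
Each arrangement has an internal mirror plane or centre of symmetry, so none is chiral.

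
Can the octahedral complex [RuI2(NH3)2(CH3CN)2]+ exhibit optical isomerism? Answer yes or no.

Systematic placement gives 5 geometric isomers: I trans, NH3 trans, CH3CN trans; I cis, NH3 cis, CH3CN trans; I cis, NH3 trans, CH3CN cis; I cis, NH3 cis, CH3CN cis (chiral); I trans, NH3 cis, CH3CN cis.
One of these lacks any improper symmetry element and so occurs as an enantiomeric pair, giving 5 + 1 = 6 stereoisomers in total.

yes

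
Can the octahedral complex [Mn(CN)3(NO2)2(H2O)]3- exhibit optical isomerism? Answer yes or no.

Working through the distinct placements yields 3 geometric isomers: CN mer, NO2 trans; CN mer, NO2 cis; CN fac, NO2 cis.
Each arrangement has an internal mirror plane or centre of symmetry, so none is chiral.

no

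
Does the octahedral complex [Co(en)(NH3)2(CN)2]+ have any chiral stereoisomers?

yes

An octahedron has six vertices in three trans pairs; every non-trans pair is cis.
Each en is bidentate and must span two cis positions.
Systematic placement gives 3 geometric isomers: NH3 cis, CN trans; NH3 cis, CN cis (chiral); NH3 trans, CN cis.
One of these lacks any improper symmetry element and so occurs as an enantiomeric pair, giving 3 + 1 = 4 stereoisomers in total.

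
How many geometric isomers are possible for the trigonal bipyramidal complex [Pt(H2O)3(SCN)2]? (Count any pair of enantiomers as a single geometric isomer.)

3

The distinct arrangements are (3 in all): SCN both equatorial; SCN one axial, one equatorial; SCN both axial.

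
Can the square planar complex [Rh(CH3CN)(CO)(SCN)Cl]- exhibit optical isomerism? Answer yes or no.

no

Systematic placement gives 3 geometric isomers: (CH3CN/Cl trans, CO/SCN trans); (CH3CN/SCN trans, CO/Cl trans); (CH3CN/CO trans, Cl/SCN trans).
Each arrangement has an internal mirror plane or centre of symmetry, so none is chiral.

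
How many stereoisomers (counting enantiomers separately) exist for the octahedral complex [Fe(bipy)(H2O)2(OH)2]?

4

An octahedron has six vertices in three trans pairs; every non-trans pair is cis.
Each bipy is bidentate and must span two cis positions.
Systematic placement gives 3 geometric isomers: H2O trans, OH cis; H2O cis, OH cis (chiral); H2O cis, OH trans.
One of these lacks any improper symmetry element and so occurs as an enantiomeric pair, giving 3 + 1 = 4 stereoisomers in total.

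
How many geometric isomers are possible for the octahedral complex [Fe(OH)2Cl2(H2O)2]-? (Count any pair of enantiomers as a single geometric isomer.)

The six octahedral sites form three mutually perpendicular trans pairs.
The distinct arrangements are (5 in all): OH trans, Cl trans, H2O trans; OH cis, Cl trans, H2O cis; OH trans, Cl cis, H2O cis; OH cis, Cl cis, H2O cis (chiral); OH cis, Cl cis, H2O trans.

5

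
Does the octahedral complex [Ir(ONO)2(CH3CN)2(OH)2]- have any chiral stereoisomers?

yes

An octahedron has six vertices in three trans pairs; every non-trans pair is cis.
The distinct arrangements are (5 in all): ONO trans, CH3CN trans, OH trans; ONO cis, CH3CN trans, OH cis; ONO trans, CH3CN cis, OH cis; ONO cis, CH3CN cis, OH cis (chiral); ONO cis, CH3CN cis, OH trans.
One of these lacks any improper symmetry element and so occurs as an enantiomeric pair, giving 5 + 1 = 6 stereoisomers in total.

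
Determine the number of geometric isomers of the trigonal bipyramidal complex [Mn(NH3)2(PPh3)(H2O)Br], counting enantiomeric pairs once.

In a trigonal bipyramid the two axial positions differ from the three equatorial ones.
Placing the ligands in turn and identifying arrangements related by rotation or reflection leaves 7 distinct geometric isomers.

7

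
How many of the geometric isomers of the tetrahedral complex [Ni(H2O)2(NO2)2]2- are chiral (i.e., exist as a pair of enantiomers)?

In a tetrahedral complex all four positions are equivalent and every pair of ligands is adjacent — there is no cis/trans distinction.
Only one geometric arrangement is possible.

0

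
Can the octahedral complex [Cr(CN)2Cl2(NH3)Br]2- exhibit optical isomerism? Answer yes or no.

yes

The distinct arrangements are (6 in all): CN cis, Cl cis (3 arrangements, 2 chiral); CN cis, Cl trans; CN trans, Cl cis; CN trans, Cl trans.
Of these, 2 lack any improper symmetry element and so occur as enantiomeric pairs, giving 6 + 2 = 8 stereoisomers in total.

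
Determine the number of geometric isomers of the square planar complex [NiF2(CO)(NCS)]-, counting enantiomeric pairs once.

2

Systematic placement gives 2 geometric isomers: F cis; F trans.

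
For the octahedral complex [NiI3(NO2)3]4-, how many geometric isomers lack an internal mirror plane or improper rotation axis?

The six octahedral sites form three mutually perpendicular trans pairs.
There are 2 geometric isomers: I mer; I fac.
Each arrangement has an internal mirror plane or centre of symmetry, so none is chiral.

0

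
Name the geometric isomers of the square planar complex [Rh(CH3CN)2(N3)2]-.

cis and trans

The distinct arrangements are (2 in all): CH3CN cis; CH3CN trans.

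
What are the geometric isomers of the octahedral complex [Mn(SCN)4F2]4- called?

The distinct arrangements are (2 in all): F trans; F cis.

cis and trans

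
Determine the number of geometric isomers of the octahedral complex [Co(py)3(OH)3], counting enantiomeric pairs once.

2

The distinct arrangements are (2 in all): py mer; py fac.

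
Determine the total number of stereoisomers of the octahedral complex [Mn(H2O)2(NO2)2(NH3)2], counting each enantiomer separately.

An octahedron has six vertices in three trans pairs; every non-trans pair is cis.
Systematic placement gives 5 geometric isomers: H2O trans, NO2 trans, NH3 trans; H2O trans, NO2 cis, NH3 cis; H2O cis, NO2 trans, NH3 cis; H2O cis, NO2 cis, NH3 cis (chiral); H2O cis, NO2 cis, NH3 trans.
One of these lacks any improper symmetry element and so occurs as an enantiomeric pair, giving 5 + 1 = 6 stereoisomers in total.

6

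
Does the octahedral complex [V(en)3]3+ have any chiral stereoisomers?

Each en is bidentate and must span two cis positions.
Only one geometric arrangement is possible; it has no improper symmetry element, so it exists as a pair of enantiomers (2 stereoisomers).

yes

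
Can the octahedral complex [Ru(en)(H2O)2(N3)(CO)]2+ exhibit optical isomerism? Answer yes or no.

The six octahedral sites form three mutually perpendicular trans pairs.
Each en is bidentate and must span two cis positions.
There are 4 geometric isomers: H2O cis (3 arrangements, 2 chiral); H2O trans.
Of these, 2 lack any improper symmetry element and so occur as enantiomeric pairs, giving 4 + 2 = 6 stereoisomers in total.

yes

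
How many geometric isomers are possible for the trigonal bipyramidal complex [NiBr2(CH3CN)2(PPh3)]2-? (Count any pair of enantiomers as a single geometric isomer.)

5

In a trigonal bipyramid the two axial positions differ from the three equatorial ones.
Exhaustive case analysis gives 5 geometric isomers.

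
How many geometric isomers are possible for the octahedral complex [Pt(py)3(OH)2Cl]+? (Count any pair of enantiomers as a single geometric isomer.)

3

Systematic placement gives 3 geometric isomers: py mer, OH cis; py mer, OH trans; py fac, OH cis.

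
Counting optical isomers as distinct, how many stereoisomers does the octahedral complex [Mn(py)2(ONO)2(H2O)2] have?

The six octahedral sites form three mutually perpendicular trans pairs.
There are 5 geometric isomers: py trans, ONO trans, H2O trans; py cis, ONO cis, H2O trans; py trans, ONO cis, H2O cis; py cis, ONO cis, H2O cis (chiral); py cis, ONO trans, H2O cis.
One of these lacks any improper symmetry element and so occurs as an enantiomeric pair, giving 5 + 1 = 6 stereoisomers in total.

6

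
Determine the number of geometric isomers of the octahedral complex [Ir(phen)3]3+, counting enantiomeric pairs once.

1

The six octahedral sites form three mutually perpendicular trans pairs.
Each phen is bidentate and must span two cis positions.
Only one geometric arrangement is possible; it has no improper symmetry element, so it exists as a pair of enantiomers (2 stereoisomers).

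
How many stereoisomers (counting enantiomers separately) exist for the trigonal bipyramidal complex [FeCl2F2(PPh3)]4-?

6

A trigonal bipyramid has two axial and three equatorial sites, which are chemically inequivalent.
Exhaustive case analysis gives 5 geometric isomers.
One of these lacks any improper symmetry element and so occurs as an enantiomeric pair, giving 5 + 1 = 6 stereoisomers in total.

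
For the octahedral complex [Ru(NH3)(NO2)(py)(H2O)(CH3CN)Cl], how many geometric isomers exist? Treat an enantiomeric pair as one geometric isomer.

15

Placing the ligands in turn and identifying arrangements related by rotation or reflection leaves 15 distinct geometric isomers.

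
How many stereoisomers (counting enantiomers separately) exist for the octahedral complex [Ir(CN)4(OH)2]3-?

The six octahedral sites form three mutually perpendicular trans pairs.
There are 2 geometric isomers: OH trans; OH cis.
Each arrangement has an internal mirror plane or centre of symmetry, so none is chiral.

2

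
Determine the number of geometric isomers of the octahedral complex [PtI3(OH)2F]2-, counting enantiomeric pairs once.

3

In an octahedral complex each vertex has one trans partner and four cis neighbours.
There are 3 geometric isomers: I mer, OH trans; I fac, OH cis; I mer, OH cis.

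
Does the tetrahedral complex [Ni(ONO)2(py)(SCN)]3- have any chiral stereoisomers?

no

All four vertices of a tetrahedron are equivalent and mutually adjacent, so cis/trans isomerism cannot arise.
Only one geometric arrangement is possible.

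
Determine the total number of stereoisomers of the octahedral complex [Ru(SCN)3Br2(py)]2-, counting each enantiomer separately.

In an octahedral complex each vertex has one trans partner and four cis neighbours.
There are 3 geometric isomers: SCN mer, Br trans; SCN fac, Br cis; SCN mer, Br cis.
Each arrangement has an internal mirror plane or centre of symmetry, so none is chiral.

3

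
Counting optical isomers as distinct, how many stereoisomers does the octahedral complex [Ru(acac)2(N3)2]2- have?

3

An octahedron has six vertices in three trans pairs; every non-trans pair is cis.
Each acac is bidentate and must span two cis positions.
There are 2 geometric isomers: N3 trans; N3 cis (chiral).
One of these lacks any improper symmetry element and so occurs as an enantiomeric pair, giving 2 + 1 = 3 stereoisomers in total.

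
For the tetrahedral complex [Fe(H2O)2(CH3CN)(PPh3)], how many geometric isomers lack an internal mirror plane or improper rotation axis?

Only one geometric arrangement is possible.

0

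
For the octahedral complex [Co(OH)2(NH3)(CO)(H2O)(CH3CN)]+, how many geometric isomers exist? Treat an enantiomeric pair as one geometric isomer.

In an octahedral complex each vertex has one trans partner and four cis neighbours.
Placing the ligands in turn and identifying arrangements related by rotation or reflection leaves 9 distinct geometric isomers.

9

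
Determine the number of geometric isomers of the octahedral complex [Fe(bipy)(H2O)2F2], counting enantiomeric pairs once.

3

In an octahedral complex each vertex has one trans partner and four cis neighbours.
Each bipy is bidentate and must span two cis positions.
There are 3 geometric isomers: H2O cis, F trans; H2O cis, F cis (chiral); H2O trans, F cis.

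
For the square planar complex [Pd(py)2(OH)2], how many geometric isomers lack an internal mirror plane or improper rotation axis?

0

In a square planar complex each vertex has one trans partner and two cis neighbours.
The distinct arrangements are (2 in all): py cis; py trans.
Each arrangement has an internal mirror plane or centre of symmetry, so none is chiral.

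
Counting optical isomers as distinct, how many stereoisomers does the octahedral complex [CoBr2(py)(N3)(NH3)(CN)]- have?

An octahedron has six vertices in three trans pairs; every non-trans pair is cis.
Systematic enumeration (placing each ligand type in turn and discarding arrangements equivalent by rotation or reflection) gives 9 geometric isomers.
Of these, 6 lack any improper symmetry element and so occur as enantiomeric pairs, giving 9 + 6 = 15 stereoisomers in total.

15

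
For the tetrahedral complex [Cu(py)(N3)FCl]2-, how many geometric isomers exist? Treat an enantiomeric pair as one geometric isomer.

Only one geometric arrangement is possible; it has no improper symmetry element, so it exists as a pair of enantiomers (2 stereoisomers).

1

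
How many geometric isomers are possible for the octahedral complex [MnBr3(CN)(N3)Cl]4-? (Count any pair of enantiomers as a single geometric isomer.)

The six octahedral sites form three mutually perpendicular trans pairs.
There are 4 geometric isomers: Br mer (3 arrangements); Br fac (chiral).

4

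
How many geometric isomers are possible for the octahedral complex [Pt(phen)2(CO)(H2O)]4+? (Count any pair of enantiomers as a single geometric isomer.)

In an octahedral complex each vertex has one trans partner and four cis neighbours.
Each phen is bidentate and must span two cis positions.
Working through the distinct placements yields 2 geometric isomers: CO and H2O mutually trans; CO and H2O mutually cis (chiral).

2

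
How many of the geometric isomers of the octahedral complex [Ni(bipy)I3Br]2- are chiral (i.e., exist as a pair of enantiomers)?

0

In an octahedral complex each vertex has one trans partner and four cis neighbours.
Each bipy is bidentate and must span two cis positions.
There are 2 geometric isomers: I fac; I mer.
Each arrangement has an internal mirror plane or centre of symmetry, so none is chiral.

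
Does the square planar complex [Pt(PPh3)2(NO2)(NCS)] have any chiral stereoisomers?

In a square planar complex each vertex has one trans partner and two cis neighbours.
Working through the distinct placements yields 2 geometric isomers: PPh3 cis; PPh3 trans.
Each arrangement has an internal mirror plane or centre of symmetry, so none is chiral.

no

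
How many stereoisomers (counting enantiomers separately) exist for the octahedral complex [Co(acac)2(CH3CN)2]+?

3

The six octahedral sites form three mutually perpendicular trans pairs.
Each acac is bidentate and must span two cis positions.
Systematic placement gives 2 geometric isomers: CH3CN trans; CH3CN cis (chiral).
One of these lacks any improper symmetry element and so occurs as an enantiomeric pair, giving 2 + 1 = 3 stereoisomers in total.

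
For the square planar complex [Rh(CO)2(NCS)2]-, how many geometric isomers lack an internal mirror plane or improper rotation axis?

0

A square has two trans pairs of vertices; adjacent vertices are cis.
There are 2 geometric isomers: CO cis; CO trans.
Each arrangement has an internal mirror plane or centre of symmetry, so none is chiral.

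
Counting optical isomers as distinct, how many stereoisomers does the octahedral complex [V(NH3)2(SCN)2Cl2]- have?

The six octahedral sites form three mutually perpendicular trans pairs.
Systematic placement gives 5 geometric isomers: NH3 trans, SCN trans, Cl trans; NH3 cis, SCN cis, Cl trans; NH3 cis, SCN trans, Cl cis; NH3 cis, SCN cis, Cl cis (chiral); NH3 trans, SCN cis, Cl cis.
One of these lacks any improper symmetry element and so occurs as an enantiomeric pair, giving 5 + 1 = 6 stereoisomers in total.

6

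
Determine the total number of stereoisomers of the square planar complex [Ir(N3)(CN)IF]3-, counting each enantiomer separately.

3

A square has two trans pairs of vertices; adjacent vertices are cis.
Systematic placement gives 3 geometric isomers: (CN/I trans, F/N3 trans); (CN/N3 trans, F/I trans); (CN/F trans, I/N3 trans).
Each arrangement has an internal mirror plane or centre of symmetry, so none is chiral.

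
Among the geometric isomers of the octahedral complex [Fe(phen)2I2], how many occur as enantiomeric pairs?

1

An octahedron has six vertices in three trans pairs; every non-trans pair is cis.
Each phen is bidentate and must span two cis positions.
Systematic placement gives 2 geometric isomers: I trans; I cis (chiral).
One of these lacks any improper symmetry element and so occurs as an enantiomeric pair, giving 2 + 1 = 3 stereoisomers in total.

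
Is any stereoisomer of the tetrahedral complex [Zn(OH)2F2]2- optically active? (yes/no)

no

All four vertices of a tetrahedron are equivalent and mutually adjacent, so cis/trans isomerism cannot arise.
Only one geometric arrangement is possible.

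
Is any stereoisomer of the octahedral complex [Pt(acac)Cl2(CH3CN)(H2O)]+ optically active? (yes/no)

An octahedron has six vertices in three trans pairs; every non-trans pair is cis.
Each acac is bidentate and must span two cis positions.
The distinct arrangements are (4 in all): Cl cis (3 arrangements, 2 chiral); Cl trans.
Of these, 2 lack any improper symmetry element and so occur as enantiomeric pairs, giving 4 + 2 = 6 stereoisomers in total.

yes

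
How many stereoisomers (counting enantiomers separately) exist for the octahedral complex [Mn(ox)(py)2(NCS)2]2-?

4

Each ox is bidentate and must span two cis positions.
The distinct arrangements are (3 in all): py cis, NCS trans; py trans, NCS cis; py cis, NCS cis (chiral).
One of these lacks any improper symmetry element and so occurs as an enantiomeric pair, giving 3 + 1 = 4 stereoisomers in total.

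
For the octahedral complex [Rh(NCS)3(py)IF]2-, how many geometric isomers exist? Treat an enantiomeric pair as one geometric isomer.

There are 4 geometric isomers: NCS mer (3 arrangements); NCS fac (chiral).

4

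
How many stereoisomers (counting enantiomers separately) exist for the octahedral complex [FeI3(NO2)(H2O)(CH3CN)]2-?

5

The distinct arrangements are (4 in all): I mer (3 arrangements); I fac (chiral).
One of these lacks any improper symmetry element and so occurs as an enantiomeric pair, giving 4 + 1 = 5 stereoisomers in total.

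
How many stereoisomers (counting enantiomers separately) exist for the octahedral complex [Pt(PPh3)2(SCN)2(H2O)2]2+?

6

An octahedron has six vertices in three trans pairs; every non-trans pair is cis.
Working through the distinct placements yields 5 geometric isomers: PPh3 trans, SCN trans, H2O trans; PPh3 cis, SCN cis, H2O trans; PPh3 cis, SCN trans, H2O cis; PPh3 cis, SCN cis, H2O cis (chiral); PPh3 trans, SCN cis, H2O cis.
One of these lacks any improper symmetry element and so occurs as an enantiomeric pair, giving 5 + 1 = 6 stereoisomers in total.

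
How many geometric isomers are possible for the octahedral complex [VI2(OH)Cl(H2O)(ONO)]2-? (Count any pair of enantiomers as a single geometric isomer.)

In an octahedral complex each vertex has one trans partner and four cis neighbours.
Placing the ligands in turn and identifying arrangements related by rotation or reflection leaves 9 distinct geometric isomers.

9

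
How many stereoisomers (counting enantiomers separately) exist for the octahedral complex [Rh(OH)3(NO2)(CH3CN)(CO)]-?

5

An octahedron has six vertices in three trans pairs; every non-trans pair is cis.
There are 4 geometric isomers: OH mer (3 arrangements); OH fac (chiral).
One of these lacks any improper symmetry element and so occurs as an enantiomeric pair, giving 4 + 1 = 5 stereoisomers in total.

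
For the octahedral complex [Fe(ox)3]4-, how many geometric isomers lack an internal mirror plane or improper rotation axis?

1

The six octahedral sites form three mutually perpendicular trans pairs.
Each ox is bidentate and must span two cis positions.
Only one geometric arrangement is possible; it has no improper symmetry element, so it exists as a pair of enantiomers (2 stereoisomers).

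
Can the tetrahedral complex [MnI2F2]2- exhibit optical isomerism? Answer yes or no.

no

Only one geometric arrangement is possible.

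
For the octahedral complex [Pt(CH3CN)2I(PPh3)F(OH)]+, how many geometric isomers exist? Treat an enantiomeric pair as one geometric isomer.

9

An octahedron has six vertices in three trans pairs; every non-trans pair is cis.
Systematic enumeration (placing each ligand type in turn and discarding arrangements equivalent by rotation or reflection) gives 9 geometric isomers.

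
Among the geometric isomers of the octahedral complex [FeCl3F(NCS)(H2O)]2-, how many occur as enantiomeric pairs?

1

An octahedron has six vertices in three trans pairs; every non-trans pair is cis.
The distinct arrangements are (4 in all): Cl mer (3 arrangements); Cl fac (chiral).
One of these lacks any improper symmetry element and so occurs as an enantiomeric pair, giving 4 + 1 = 5 stereoisomers in total.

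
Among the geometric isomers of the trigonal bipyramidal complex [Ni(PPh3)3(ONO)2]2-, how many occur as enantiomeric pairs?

A trigonal bipyramid has two axial and three equatorial sites, which are chemically inequivalent.
There are 3 geometric isomers: ONO both axial; ONO one axial, one equatorial; ONO both equatorial.
Each arrangement has an internal mirror plane or centre of symmetry, so none is chiral.

0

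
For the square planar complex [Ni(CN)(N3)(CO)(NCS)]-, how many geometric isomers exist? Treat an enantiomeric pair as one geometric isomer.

A square has two trans pairs of vertices; adjacent vertices are cis.
The distinct arrangements are (3 in all): (CN/N3 trans, CO/NCS trans); (CN/NCS trans, CO/N3 trans); (CN/CO trans, N3/NCS trans).

3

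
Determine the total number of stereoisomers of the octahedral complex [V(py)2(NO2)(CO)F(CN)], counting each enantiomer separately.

15

An octahedron has six vertices in three trans pairs; every non-trans pair is cis.
Placing the ligands in turn and identifying arrangements related by rotation or reflection leaves 9 distinct geometric isomers.
Of these, 6 lack any improper symmetry element and so occur as enantiomeric pairs, giving 9 + 6 = 15 stereoisomers in total.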